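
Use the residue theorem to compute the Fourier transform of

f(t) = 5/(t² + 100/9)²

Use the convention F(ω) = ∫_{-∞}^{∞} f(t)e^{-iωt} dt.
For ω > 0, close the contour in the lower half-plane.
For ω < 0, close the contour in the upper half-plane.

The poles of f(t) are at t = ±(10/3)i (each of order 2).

Let g(z) = f(z)e^{-iωz}; for large |z| the factor e^{-iωz} decays in the lower half-plane when ω > 0 and in the upper half-plane when ω < 0.

Case ω > 0 (lower half-plane, clockwise contour ⇒ F(ω) = -2πi·ΣRes):
  Res_{z = - \frac{10 i}{3}} g(z) = \frac{9 i \left(10 \omega + 3\right) e^{- \frac{10 \omega}{3}}}{800} (pole of order 2)
  F(ω) = -2πi·ΣRes = \frac{9 \pi \left(10 \omega + 3\right) e^{- \frac{10 \omega}{3}}}{400}

Case ω < 0 (upper half-plane, counterclockwise contour ⇒ F(ω) = +2πi·ΣRes):
  Res_{z = \frac{10 i}{3}} g(z) = \frac{9 i \left(10 \omega - 3\right) e^{\frac{10 \omega}{3}}}{800} (pole of order 2)
  F(ω) = 2πi·ΣRes = \frac{9 \pi \left(3 - 10 \omega\right) e^{\frac{10 \omega}{3}}}{400}

Both cases combine into a single formula in |ω|:

F(ω) = \frac{9 \pi \left(10 \left|{\omega}\right| + 3\right) e^{- \frac{10 \left|{\omega}\right|}{3}}}{400}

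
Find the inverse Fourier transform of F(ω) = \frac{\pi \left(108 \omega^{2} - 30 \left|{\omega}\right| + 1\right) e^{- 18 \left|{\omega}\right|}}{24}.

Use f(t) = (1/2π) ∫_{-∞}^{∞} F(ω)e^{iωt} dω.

f(t) = \frac{2 t^{4}}{\left(t^{2} + 324\right)^{3}}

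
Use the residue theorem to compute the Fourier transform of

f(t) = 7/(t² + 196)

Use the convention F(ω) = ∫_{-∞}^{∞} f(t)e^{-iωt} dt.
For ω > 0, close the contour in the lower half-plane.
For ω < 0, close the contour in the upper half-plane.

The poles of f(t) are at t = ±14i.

Let g(z) = f(z)e^{-iωz}; for large |z| the factor e^{-iωz} decays in the lower half-plane when ω > 0 and in the upper half-plane when ω < 0.

Case ω > 0 (lower half-plane, clockwise contour ⇒ F(ω) = -2πi·ΣRes):
  Res_{z = - 14 i} g(z) = \frac{i e^{- 14 \omega}}{4}
  F(ω) = -2πi·ΣRes = \frac{\pi e^{- 14 \omega}}{2}

Case ω < 0 (upper half-plane, counterclockwise contour ⇒ F(ω) = +2πi·ΣRes):
  Res_{z = 14 i} g(z) = - \frac{i e^{14 \omega}}{4}
  F(ω) = 2πi·ΣRes = \frac{\pi e^{14 \omega}}{2}

Both cases combine into a single formula in |ω|:

F(ω) = \frac{\pi e^{- 14 \left|{\omega}\right|}}{2}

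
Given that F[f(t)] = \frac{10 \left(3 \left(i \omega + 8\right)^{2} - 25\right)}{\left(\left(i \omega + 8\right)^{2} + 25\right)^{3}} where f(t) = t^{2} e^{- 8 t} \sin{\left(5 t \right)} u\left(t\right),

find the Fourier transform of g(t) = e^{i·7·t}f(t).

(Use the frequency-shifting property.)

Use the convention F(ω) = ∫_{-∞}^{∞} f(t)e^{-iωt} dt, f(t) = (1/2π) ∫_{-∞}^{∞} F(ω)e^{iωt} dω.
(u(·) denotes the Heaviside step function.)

F[g](ω) = \frac{10 \left(3 \left(i \left(\omega - 7\right) + 8\right)^{2} - 25\right)}{\left(\left(i \left(\omega - 7\right) + 8\right)^{2} + 25\right)^{3}}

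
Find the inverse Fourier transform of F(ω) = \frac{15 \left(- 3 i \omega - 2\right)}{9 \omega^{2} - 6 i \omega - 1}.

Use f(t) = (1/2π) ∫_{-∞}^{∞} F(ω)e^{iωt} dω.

f(t) = 5 \left(\frac{t}{3} + 1\right) e^{- \frac{t}{3}} u\left(t\right)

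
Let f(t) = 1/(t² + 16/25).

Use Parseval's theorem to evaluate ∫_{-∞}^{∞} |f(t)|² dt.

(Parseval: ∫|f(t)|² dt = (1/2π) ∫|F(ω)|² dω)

∫|f(t)|² dt = \frac{125 \pi}{128}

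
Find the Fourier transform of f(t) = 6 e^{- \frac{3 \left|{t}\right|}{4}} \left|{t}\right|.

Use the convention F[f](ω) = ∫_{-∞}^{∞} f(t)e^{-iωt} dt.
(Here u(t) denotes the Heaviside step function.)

F(ω) = \frac{192 \left(9 - 16 \omega^{2}\right)}{\left(16 \omega^{2} + 9\right)^{2}}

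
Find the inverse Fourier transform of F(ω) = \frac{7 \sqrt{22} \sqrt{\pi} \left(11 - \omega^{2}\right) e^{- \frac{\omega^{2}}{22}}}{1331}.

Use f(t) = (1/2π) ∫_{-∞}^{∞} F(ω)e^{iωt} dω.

f(t) = 7 t^{2} e^{- \frac{11 t^{2}}{2}}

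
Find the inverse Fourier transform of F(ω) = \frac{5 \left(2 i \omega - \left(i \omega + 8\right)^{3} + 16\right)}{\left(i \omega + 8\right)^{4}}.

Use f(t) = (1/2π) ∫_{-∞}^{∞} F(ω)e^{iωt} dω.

f(t) = 5 \left(t^{2} - 1\right) e^{- 8 t} u\left(t\right)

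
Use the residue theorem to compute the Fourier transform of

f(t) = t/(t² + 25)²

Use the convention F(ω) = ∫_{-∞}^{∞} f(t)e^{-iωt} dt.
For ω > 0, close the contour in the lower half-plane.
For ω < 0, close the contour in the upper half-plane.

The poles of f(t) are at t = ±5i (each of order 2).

Let g(z) = f(z)e^{-iωz}; for large |z| the factor e^{-iωz} decays in the lower half-plane when ω > 0 and in the upper half-plane when ω < 0.

Case ω > 0 (lower half-plane, clockwise contour ⇒ F(ω) = -2πi·ΣRes):
  Res_{z = - 5 i} g(z) = \frac{\omega e^{- 5 \omega}}{20} (pole of order 2)
  F(ω) = -2πi·ΣRes = - \frac{i \pi \omega e^{- 5 \omega}}{10}

Case ω < 0 (upper half-plane, counterclockwise contour ⇒ F(ω) = +2πi·ΣRes):
  Res_{z = 5 i} g(z) = - \frac{\omega e^{5 \omega}}{20} (pole of order 2)
  F(ω) = 2πi·ΣRes = - \frac{i \pi \omega e^{5 \omega}}{10}

Both cases combine into a single formula in |ω|:

F(ω) = - \frac{i \pi \omega e^{- 5 \left|{\omega}\right|}}{10}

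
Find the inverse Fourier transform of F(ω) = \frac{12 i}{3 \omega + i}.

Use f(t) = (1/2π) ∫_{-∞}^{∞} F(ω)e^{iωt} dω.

f(t) = 4 e^{\frac{t}{3}} u\left(- t\right)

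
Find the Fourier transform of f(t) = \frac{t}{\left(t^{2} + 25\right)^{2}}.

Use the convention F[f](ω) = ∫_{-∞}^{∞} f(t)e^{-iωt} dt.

F(ω) = - \frac{i \pi \omega e^{- 5 \left|{\omega}\right|}}{10}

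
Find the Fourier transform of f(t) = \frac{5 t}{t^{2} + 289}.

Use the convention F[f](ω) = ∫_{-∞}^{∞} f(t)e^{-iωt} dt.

F(ω) = - 5 i \pi e^{- 17 \left|{\omega}\right|} \operatorname{sign}{\left(\omega \right)}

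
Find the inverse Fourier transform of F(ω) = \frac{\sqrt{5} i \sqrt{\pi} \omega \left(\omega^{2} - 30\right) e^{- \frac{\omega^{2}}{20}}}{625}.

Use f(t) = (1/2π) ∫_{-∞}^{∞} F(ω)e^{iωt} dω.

f(t) = 8 t^{3} e^{- 5 t^{2}}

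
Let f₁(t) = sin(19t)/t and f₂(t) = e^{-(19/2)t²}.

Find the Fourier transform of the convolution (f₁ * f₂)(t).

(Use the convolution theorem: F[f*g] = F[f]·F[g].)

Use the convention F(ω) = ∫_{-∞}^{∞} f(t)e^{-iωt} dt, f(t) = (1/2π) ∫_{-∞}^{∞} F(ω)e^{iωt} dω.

F[f₁*f₂](ω) = \begin{cases} \frac{\sqrt{38} \pi^{\frac{3}{2}} e^{- \frac{\omega^{2}}{38}}}{19} & \text{for}\: \omega > -19 \wedge \omega < 19 \\0 & \text{otherwise} \end{cases}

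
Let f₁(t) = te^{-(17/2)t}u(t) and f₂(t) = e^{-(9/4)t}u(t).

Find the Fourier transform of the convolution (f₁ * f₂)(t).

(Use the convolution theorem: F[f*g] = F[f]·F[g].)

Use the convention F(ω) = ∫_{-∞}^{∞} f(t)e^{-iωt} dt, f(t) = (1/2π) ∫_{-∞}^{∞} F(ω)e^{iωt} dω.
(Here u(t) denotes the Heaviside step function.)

F[f₁*f₂](ω) = \frac{16}{\left(2 i \omega + 17\right)^{2} \left(4 i \omega + 9\right)}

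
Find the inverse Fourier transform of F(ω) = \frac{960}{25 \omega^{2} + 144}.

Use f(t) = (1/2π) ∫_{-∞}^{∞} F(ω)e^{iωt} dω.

f(t) = 8 e^{- \frac{12 \left|{t}\right|}{5}}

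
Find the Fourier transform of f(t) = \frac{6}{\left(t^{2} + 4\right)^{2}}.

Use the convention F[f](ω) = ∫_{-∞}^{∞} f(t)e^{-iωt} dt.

F(ω) = \frac{3 \pi \left(2 \left|{\omega}\right| + 1\right) e^{- 2 \left|{\omega}\right|}}{8}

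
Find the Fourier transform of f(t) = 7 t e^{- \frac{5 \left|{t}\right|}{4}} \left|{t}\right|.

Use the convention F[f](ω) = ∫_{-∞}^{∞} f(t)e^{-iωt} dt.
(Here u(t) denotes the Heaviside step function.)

F(ω) = \frac{7168 i \omega \left(16 \omega^{2} - 75\right)}{\left(16 \omega^{2} + 25\right)^{3}}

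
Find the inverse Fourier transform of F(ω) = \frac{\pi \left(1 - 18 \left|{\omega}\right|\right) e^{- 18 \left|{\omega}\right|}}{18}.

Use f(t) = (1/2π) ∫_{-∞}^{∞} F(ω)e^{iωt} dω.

f(t) = \frac{2 t^{2}}{\left(t^{2} + 324\right)^{2}}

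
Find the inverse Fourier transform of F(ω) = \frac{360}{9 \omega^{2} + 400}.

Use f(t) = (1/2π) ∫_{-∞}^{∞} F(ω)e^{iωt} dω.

f(t) = 3 e^{- \frac{20 \left|{t}\right|}{3}}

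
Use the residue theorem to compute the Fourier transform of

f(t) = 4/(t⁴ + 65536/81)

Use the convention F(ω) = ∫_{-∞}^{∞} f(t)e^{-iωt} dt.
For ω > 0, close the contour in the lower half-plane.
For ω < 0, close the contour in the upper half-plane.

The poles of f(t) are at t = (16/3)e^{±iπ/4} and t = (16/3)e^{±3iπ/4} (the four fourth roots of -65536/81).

Let g(z) = f(z)e^{-iωz}; for large |z| the factor e^{-iωz} decays in the lower half-plane when ω > 0 and in the upper half-plane when ω < 0.

Case ω > 0 (lower half-plane, clockwise contour ⇒ F(ω) = -2πi·ΣRes):
  Res_{z = - \frac{8 \sqrt{2}}{3} - \frac{8 \sqrt{2} i}{3}} g(z) = \frac{27 \sqrt{2} i \left(1 - i\right) e^{\frac{8 \sqrt{2} \omega \left(-1 + i\right)}{3}}}{8192}
  Res_{z = \frac{8 \sqrt{2}}{3} - \frac{8 \sqrt{2} i}{3}} g(z) = \frac{27 \sqrt{2} i \left(1 + i\right) e^{- \frac{8 \sqrt{2} \omega \left(1 + i\right)}{3}}}{8192}
  F(ω) = -2πi·ΣRes = \frac{27 \sqrt{2} \pi \left(1 - i\right) \left(e^{\frac{16 \sqrt{2} i \omega}{3}} + i\right) e^{- \frac{8 \sqrt{2} \omega \left(1 + i\right)}{3}}}{4096} = \frac{27 \sqrt{2} \pi \left(\sin{\left(\frac{8 \sqrt{2} \omega}{3} \right)} + \cos{\left(\frac{8 \sqrt{2} \omega}{3} \right)}\right) e^{- \frac{8 \sqrt{2} \omega}{3}}}{2048}

Case ω < 0 (upper half-plane, counterclockwise contour ⇒ F(ω) = +2πi·ΣRes):
  Res_{z = \frac{8 \sqrt{2}}{3} + \frac{8 \sqrt{2} i}{3}} g(z) = \frac{27 \sqrt{2} i \left(-1 + i\right) e^{\frac{8 \sqrt{2} \omega \left(1 - i\right)}{3}}}{8192}
  Res_{z = - \frac{8 \sqrt{2}}{3} + \frac{8 \sqrt{2} i}{3}} g(z) = \frac{27 \sqrt{2} \left(1 - i\right) e^{\frac{8 \sqrt{2} \omega \left(1 + i\right)}{3}}}{8192}
  F(ω) = 2πi·ΣRes = - \frac{27 \sqrt{2} i \pi \left(i \left(1 - i\right) e^{\frac{8 \sqrt{2} \omega \left(1 - i\right)}{3}} - \left(1 - i\right) e^{\frac{8 \sqrt{2} \omega \left(1 + i\right)}{3}}\right)}{4096} = \frac{27 \sqrt{2} \pi \left(- \sin{\left(\frac{8 \sqrt{2} \omega}{3} \right)} + \cos{\left(\frac{8 \sqrt{2} \omega}{3} \right)}\right) e^{\frac{8 \sqrt{2} \omega}{3}}}{2048}

Both cases combine into a single formula in |ω|:

F(ω) = \frac{27 \sqrt{2} \pi \left(\sin{\left(\frac{8 \sqrt{2} \left|{\omega}\right|}{3} \right)} + \cos{\left(\frac{8 \sqrt{2} \left|{\omega}\right|}{3} \right)}\right) e^{- \frac{8 \sqrt{2} \left|{\omega}\right|}{3}}}{2048}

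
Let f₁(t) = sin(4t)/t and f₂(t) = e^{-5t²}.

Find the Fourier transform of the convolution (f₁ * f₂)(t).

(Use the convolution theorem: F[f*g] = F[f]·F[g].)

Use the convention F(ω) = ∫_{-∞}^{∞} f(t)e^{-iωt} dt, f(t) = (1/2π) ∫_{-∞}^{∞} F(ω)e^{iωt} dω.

F[f₁*f₂](ω) = \begin{cases} \frac{\sqrt{5} \pi^{\frac{3}{2}} e^{- \frac{\omega^{2}}{20}}}{5} & \text{for}\: \omega > -4 \wedge \omega < 4 \\0 & \text{otherwise} \end{cases}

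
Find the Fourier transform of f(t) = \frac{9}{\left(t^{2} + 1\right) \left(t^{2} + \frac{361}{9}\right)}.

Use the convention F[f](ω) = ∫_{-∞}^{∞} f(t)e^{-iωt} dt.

F(ω) = \frac{81 \pi e^{- \left|{\omega}\right|}}{352} - \frac{243 \pi e^{- \frac{19 \left|{\omega}\right|}{3}}}{6688}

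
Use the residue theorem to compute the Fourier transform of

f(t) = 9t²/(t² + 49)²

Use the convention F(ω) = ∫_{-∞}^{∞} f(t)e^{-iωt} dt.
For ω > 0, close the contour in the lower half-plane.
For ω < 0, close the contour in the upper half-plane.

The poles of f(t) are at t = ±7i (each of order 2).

Let g(z) = f(z)e^{-iωz}; for large |z| the factor e^{-iωz} decays in the lower half-plane when ω > 0 and in the upper half-plane when ω < 0.

Case ω > 0 (lower half-plane, clockwise contour ⇒ F(ω) = -2πi·ΣRes):
  Res_{z = - 7 i} g(z) = \frac{9 i \left(1 - 7 \omega\right) e^{- 7 \omega}}{28} (pole of order 2)
  F(ω) = -2πi·ΣRes = \frac{9 \pi \left(1 - 7 \omega\right) e^{- 7 \omega}}{14}

Case ω < 0 (upper half-plane, counterclockwise contour ⇒ F(ω) = +2πi·ΣRes):
  Res_{z = 7 i} g(z) = \frac{9 i \left(- 7 \omega - 1\right) e^{7 \omega}}{28} (pole of order 2)
  F(ω) = 2πi·ΣRes = \frac{9 \pi \left(7 \omega + 1\right) e^{7 \omega}}{14}

Both cases combine into a single formula in |ω|:

F(ω) = \frac{9 \pi \left(1 - 7 \left|{\omega}\right|\right) e^{- 7 \left|{\omega}\right|}}{14}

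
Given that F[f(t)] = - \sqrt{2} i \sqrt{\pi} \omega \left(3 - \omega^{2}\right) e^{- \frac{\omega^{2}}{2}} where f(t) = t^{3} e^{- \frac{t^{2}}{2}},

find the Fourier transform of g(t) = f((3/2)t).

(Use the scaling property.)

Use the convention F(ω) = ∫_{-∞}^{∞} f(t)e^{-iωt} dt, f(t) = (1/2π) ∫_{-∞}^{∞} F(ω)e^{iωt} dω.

F[g](ω) = \frac{4 \sqrt{2} i \sqrt{\pi} \omega \left(4 \omega^{2} - 27\right) e^{- \frac{2 \omega^{2}}{9}}}{81}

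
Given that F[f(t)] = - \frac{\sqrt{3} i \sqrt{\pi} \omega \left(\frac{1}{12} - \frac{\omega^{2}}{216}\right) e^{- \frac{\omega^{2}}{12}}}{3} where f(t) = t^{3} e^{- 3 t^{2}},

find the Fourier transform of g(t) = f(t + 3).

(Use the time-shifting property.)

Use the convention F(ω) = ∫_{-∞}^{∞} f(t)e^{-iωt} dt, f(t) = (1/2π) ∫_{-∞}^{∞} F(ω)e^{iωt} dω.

F[g](ω) = \frac{\sqrt{3} i \sqrt{\pi} \omega \left(\omega^{2} - 18\right) e^{\frac{\omega \left(- \omega + 36 i\right)}{12}}}{648}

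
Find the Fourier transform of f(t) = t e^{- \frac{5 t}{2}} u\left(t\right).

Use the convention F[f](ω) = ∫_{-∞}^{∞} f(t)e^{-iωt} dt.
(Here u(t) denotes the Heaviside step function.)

F(ω) = \frac{4}{\left(2 i \omega + 5\right)^{2}}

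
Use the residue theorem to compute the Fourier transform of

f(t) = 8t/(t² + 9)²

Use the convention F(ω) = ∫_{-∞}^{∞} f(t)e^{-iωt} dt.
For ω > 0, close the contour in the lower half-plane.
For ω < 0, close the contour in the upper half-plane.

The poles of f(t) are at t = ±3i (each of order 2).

Let g(z) = f(z)e^{-iωz}; for large |z| the factor e^{-iωz} decays in the lower half-plane when ω > 0 and in the upper half-plane when ω < 0.

Case ω > 0 (lower half-plane, clockwise contour ⇒ F(ω) = -2πi·ΣRes):
  Res_{z = - 3 i} g(z) = \frac{2 \omega e^{- 3 \omega}}{3} (pole of order 2)
  F(ω) = -2πi·ΣRes = - \frac{4 i \pi \omega e^{- 3 \omega}}{3}

Case ω < 0 (upper half-plane, counterclockwise contour ⇒ F(ω) = +2πi·ΣRes):
  Res_{z = 3 i} g(z) = - \frac{2 \omega e^{3 \omega}}{3} (pole of order 2)
  F(ω) = 2πi·ΣRes = - \frac{4 i \pi \omega e^{3 \omega}}{3}

Both cases combine into a single formula in |ω|:

F(ω) = - \frac{4 i \pi \omega e^{- 3 \left|{\omega}\right|}}{3}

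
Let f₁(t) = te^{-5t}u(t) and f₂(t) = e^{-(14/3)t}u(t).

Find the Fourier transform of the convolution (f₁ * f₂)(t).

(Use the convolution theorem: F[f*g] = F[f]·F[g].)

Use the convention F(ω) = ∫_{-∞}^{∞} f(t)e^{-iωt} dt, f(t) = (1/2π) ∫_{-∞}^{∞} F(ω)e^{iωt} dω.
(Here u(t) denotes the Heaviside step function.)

F[f₁*f₂](ω) = \frac{3}{\left(i \omega + 5\right)^{2} \left(3 i \omega + 14\right)}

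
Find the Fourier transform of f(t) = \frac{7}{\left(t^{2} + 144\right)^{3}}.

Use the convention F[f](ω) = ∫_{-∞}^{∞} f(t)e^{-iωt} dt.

F(ω) = \frac{7 \pi \left(48 \omega^{2} + 12 \left|{\omega}\right| + 1\right) e^{- 12 \left|{\omega}\right|}}{663552}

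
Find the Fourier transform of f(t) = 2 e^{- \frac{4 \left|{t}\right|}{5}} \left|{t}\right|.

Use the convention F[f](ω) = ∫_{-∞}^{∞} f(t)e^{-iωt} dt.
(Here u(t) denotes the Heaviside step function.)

F(ω) = \frac{100 \left(16 - 25 \omega^{2}\right)}{\left(25 \omega^{2} + 16\right)^{2}}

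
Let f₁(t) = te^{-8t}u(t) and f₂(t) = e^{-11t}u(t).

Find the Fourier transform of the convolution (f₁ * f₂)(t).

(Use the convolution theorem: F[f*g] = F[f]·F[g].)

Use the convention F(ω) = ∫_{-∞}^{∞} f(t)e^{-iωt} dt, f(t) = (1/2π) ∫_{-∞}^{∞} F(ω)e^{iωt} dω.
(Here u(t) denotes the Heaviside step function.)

F[f₁*f₂](ω) = \frac{1}{\left(i \omega + 8\right)^{2} \left(i \omega + 11\right)}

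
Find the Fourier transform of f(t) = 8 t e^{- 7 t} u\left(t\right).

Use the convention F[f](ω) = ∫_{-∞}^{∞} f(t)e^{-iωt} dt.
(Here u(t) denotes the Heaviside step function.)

F(ω) = \frac{8}{\left(i \omega + 7\right)^{2}}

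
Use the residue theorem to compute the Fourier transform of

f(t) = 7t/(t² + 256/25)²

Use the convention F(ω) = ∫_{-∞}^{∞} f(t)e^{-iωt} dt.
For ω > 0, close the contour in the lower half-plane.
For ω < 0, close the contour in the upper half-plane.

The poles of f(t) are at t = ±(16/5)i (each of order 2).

Let g(z) = f(z)e^{-iωz}; for large |z| the factor e^{-iωz} decays in the lower half-plane when ω > 0 and in the upper half-plane when ω < 0.

Case ω > 0 (lower half-plane, clockwise contour ⇒ F(ω) = -2πi·ΣRes):
  Res_{z = - \frac{16 i}{5}} g(z) = \frac{35 \omega e^{- \frac{16 \omega}{5}}}{64} (pole of order 2)
  F(ω) = -2πi·ΣRes = - \frac{35 i \pi \omega e^{- \frac{16 \omega}{5}}}{32}

Case ω < 0 (upper half-plane, counterclockwise contour ⇒ F(ω) = +2πi·ΣRes):
  Res_{z = \frac{16 i}{5}} g(z) = - \frac{35 \omega e^{\frac{16 \omega}{5}}}{64} (pole of order 2)
  F(ω) = 2πi·ΣRes = - \frac{35 i \pi \omega e^{\frac{16 \omega}{5}}}{32}

Both cases combine into a single formula in |ω|:

F(ω) = - \frac{35 i \pi \omega e^{- \frac{16 \left|{\omega}\right|}{5}}}{32}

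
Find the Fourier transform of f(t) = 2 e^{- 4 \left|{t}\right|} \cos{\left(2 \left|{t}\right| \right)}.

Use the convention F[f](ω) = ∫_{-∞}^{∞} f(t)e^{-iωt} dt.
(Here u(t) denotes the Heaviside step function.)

F(ω) = \frac{16 \left(\omega^{2} + 20\right)}{\omega^{4} + 24 \omega^{2} + 400}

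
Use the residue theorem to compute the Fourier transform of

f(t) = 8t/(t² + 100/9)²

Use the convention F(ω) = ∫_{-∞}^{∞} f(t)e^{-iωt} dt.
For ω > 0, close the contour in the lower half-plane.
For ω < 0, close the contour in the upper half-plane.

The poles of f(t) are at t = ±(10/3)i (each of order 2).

Let g(z) = f(z)e^{-iωz}; for large |z| the factor e^{-iωz} decays in the lower half-plane when ω > 0 and in the upper half-plane when ω < 0.

Case ω > 0 (lower half-plane, clockwise contour ⇒ F(ω) = -2πi·ΣRes):
  Res_{z = - \frac{10 i}{3}} g(z) = \frac{3 \omega e^{- \frac{10 \omega}{3}}}{5} (pole of order 2)
  F(ω) = -2πi·ΣRes = - \frac{6 i \pi \omega e^{- \frac{10 \omega}{3}}}{5}

Case ω < 0 (upper half-plane, counterclockwise contour ⇒ F(ω) = +2πi·ΣRes):
  Res_{z = \frac{10 i}{3}} g(z) = - \frac{3 \omega e^{\frac{10 \omega}{3}}}{5} (pole of order 2)
  F(ω) = 2πi·ΣRes = - \frac{6 i \pi \omega e^{\frac{10 \omega}{3}}}{5}

Both cases combine into a single formula in |ω|:

F(ω) = - \frac{6 i \pi \omega e^{- \frac{10 \left|{\omega}\right|}{3}}}{5}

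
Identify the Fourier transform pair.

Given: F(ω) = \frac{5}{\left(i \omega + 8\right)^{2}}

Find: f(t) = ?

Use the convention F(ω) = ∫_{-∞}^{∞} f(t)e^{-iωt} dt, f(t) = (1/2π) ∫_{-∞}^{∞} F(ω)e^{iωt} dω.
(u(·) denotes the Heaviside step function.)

f(t) = 5 t e^{- 8 t} u\left(t\right)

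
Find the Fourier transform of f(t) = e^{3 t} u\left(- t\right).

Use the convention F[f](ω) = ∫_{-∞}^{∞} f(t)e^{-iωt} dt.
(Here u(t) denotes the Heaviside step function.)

F(ω) = \frac{i}{\omega + 3 i}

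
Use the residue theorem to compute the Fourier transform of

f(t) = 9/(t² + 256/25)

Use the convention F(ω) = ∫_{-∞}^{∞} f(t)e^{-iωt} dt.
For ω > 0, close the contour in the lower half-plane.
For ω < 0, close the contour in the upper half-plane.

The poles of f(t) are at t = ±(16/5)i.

Let g(z) = f(z)e^{-iωz}; for large |z| the factor e^{-iωz} decays in the lower half-plane when ω > 0 and in the upper half-plane when ω < 0.

Case ω > 0 (lower half-plane, clockwise contour ⇒ F(ω) = -2πi·ΣRes):
  Res_{z = - \frac{16 i}{5}} g(z) = \frac{45 i e^{- \frac{16 \omega}{5}}}{32}
  F(ω) = -2πi·ΣRes = \frac{45 \pi e^{- \frac{16 \omega}{5}}}{16}

Case ω < 0 (upper half-plane, counterclockwise contour ⇒ F(ω) = +2πi·ΣRes):
  Res_{z = \frac{16 i}{5}} g(z) = - \frac{45 i e^{\frac{16 \omega}{5}}}{32}
  F(ω) = 2πi·ΣRes = \frac{45 \pi e^{\frac{16 \omega}{5}}}{16}

Both cases combine into a single formula in |ω|:

F(ω) = \frac{45 \pi e^{- \frac{16 \left|{\omega}\right|}{5}}}{16}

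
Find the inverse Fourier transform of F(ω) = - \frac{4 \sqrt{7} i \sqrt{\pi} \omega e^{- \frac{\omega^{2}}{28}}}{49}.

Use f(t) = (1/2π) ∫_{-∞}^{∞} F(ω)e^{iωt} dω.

f(t) = 8 t e^{- 7 t^{2}}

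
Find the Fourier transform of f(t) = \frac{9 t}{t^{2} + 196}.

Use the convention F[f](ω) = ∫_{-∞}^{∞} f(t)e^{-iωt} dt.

F(ω) = - 9 i \pi e^{- 14 \left|{\omega}\right|} \operatorname{sign}{\left(\omega \right)}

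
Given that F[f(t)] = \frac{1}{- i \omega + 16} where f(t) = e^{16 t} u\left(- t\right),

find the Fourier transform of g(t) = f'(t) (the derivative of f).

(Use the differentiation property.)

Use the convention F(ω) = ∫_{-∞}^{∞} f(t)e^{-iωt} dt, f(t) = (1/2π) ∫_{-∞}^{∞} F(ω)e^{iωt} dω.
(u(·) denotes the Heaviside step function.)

F[g](ω) = - \frac{\omega}{\omega + 16 i}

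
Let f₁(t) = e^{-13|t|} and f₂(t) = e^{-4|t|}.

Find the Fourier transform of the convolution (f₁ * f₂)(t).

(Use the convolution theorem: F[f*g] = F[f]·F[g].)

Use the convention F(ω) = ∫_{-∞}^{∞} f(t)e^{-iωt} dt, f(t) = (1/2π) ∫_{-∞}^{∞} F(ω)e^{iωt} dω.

F[f₁*f₂](ω) = \frac{208}{\left(\omega^{2} + 16\right) \left(\omega^{2} + 169\right)}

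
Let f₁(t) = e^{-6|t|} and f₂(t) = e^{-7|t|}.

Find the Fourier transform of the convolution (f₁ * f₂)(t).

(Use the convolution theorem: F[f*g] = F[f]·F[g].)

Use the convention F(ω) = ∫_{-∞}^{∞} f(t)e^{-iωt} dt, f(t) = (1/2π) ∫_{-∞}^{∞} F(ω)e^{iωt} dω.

F[f₁*f₂](ω) = \frac{168}{\left(\omega^{2} + 36\right) \left(\omega^{2} + 49\right)}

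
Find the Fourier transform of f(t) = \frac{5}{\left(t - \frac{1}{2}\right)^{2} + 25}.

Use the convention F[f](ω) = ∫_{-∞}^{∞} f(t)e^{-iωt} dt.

F(ω) = \pi e^{- \frac{i \omega}{2} - 5 \left|{\omega}\right|}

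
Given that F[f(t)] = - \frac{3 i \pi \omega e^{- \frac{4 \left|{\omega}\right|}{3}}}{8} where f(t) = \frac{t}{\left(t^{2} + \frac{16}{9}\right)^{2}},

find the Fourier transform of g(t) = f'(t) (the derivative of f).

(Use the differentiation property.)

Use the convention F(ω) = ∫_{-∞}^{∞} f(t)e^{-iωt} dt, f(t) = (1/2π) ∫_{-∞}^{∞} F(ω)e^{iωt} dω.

F[g](ω) = \frac{3 \pi \omega^{2} e^{- \frac{4 \left|{\omega}\right|}{3}}}{8}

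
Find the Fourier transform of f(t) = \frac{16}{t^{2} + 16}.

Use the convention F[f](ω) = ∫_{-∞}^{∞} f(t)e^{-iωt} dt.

F(ω) = 4 \pi e^{- 4 \left|{\omega}\right|}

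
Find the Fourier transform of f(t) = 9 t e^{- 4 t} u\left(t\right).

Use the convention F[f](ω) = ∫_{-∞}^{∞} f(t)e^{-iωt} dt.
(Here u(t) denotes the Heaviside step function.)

F(ω) = \frac{9}{\left(i \omega + 4\right)^{2}}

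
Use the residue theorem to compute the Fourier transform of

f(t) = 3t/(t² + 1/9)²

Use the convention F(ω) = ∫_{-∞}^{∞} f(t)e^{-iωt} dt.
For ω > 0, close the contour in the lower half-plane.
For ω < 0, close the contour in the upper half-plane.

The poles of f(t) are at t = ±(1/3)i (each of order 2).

Let g(z) = f(z)e^{-iωz}; for large |z| the factor e^{-iωz} decays in the lower half-plane when ω > 0 and in the upper half-plane when ω < 0.

Case ω > 0 (lower half-plane, clockwise contour ⇒ F(ω) = -2πi·ΣRes):
  Res_{z = - \frac{i}{3}} g(z) = \frac{9 \omega e^{- \frac{\omega}{3}}}{4} (pole of order 2)
  F(ω) = -2πi·ΣRes = - \frac{9 i \pi \omega e^{- \frac{\omega}{3}}}{2}

Case ω < 0 (upper half-plane, counterclockwise contour ⇒ F(ω) = +2πi·ΣRes):
  Res_{z = \frac{i}{3}} g(z) = - \frac{9 \omega e^{\frac{\omega}{3}}}{4} (pole of order 2)
  F(ω) = 2πi·ΣRes = - \frac{9 i \pi \omega e^{\frac{\omega}{3}}}{2}

Both cases combine into a single formula in |ω|:

F(ω) = - \frac{9 i \pi \omega e^{- \frac{\left|{\omega}\right|}{3}}}{2}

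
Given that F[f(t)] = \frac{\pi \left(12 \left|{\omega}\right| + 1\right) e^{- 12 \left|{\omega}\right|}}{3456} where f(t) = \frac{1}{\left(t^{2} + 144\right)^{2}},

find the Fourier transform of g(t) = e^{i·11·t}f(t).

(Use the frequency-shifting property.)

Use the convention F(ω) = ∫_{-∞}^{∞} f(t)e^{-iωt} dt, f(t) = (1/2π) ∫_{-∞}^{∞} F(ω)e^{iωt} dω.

F[g](ω) = \frac{\pi \left(12 \left|{\omega - 11}\right| + 1\right) e^{- 12 \left|{\omega - 11}\right|}}{3456}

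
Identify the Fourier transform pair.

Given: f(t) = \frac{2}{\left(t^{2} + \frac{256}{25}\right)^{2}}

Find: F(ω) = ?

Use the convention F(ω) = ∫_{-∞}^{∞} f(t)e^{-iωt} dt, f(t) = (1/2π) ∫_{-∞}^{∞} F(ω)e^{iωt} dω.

F(ω) = \frac{25 \pi \left(16 \left|{\omega}\right| + 5\right) e^{- \frac{16 \left|{\omega}\right|}{5}}}{4096}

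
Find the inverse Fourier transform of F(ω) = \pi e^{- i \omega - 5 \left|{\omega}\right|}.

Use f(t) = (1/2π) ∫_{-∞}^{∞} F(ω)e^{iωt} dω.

f(t) = \frac{5}{\left(t - 1\right)^{2} + 25}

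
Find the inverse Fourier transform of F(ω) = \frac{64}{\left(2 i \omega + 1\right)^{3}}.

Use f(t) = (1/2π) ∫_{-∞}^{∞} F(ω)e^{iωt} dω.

f(t) = 4 t^{2} e^{- \frac{t}{2}} u\left(t\right)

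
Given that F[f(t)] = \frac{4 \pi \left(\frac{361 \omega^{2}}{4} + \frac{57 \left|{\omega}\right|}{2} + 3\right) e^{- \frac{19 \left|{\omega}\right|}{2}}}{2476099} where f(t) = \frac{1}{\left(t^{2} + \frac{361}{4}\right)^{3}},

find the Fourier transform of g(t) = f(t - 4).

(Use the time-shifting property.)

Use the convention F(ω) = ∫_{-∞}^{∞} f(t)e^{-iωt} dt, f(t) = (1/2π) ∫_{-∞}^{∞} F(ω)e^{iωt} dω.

F[g](ω) = \frac{\pi \left(361 \omega^{2} + 114 \left|{\omega}\right| + 12\right) e^{- 4 i \omega - \frac{19 \left|{\omega}\right|}{2}}}{2476099}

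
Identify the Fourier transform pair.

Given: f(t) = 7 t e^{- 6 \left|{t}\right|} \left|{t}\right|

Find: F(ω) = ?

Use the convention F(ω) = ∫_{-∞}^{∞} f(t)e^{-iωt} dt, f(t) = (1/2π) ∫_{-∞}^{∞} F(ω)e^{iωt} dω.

F(ω) = \frac{28 i \omega \left(\omega^{2} - 108\right)}{\left(\omega^{2} + 36\right)^{3}}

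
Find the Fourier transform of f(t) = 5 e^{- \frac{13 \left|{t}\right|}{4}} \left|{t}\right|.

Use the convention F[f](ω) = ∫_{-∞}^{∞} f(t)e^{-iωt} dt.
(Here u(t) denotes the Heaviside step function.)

F(ω) = \frac{160 \left(169 - 16 \omega^{2}\right)}{\left(16 \omega^{2} + 169\right)^{2}}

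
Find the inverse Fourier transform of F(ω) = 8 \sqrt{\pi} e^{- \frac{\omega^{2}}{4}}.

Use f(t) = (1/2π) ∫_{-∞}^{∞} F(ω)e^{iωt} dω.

f(t) = 8 e^{- t^{2}}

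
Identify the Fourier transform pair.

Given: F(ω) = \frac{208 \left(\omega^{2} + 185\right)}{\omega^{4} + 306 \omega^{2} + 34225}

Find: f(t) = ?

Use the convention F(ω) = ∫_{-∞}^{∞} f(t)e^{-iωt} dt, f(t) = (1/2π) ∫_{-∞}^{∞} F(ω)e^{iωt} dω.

f(t) = 8 e^{- 13 \left|{t}\right|} \cos{\left(4 t \right)}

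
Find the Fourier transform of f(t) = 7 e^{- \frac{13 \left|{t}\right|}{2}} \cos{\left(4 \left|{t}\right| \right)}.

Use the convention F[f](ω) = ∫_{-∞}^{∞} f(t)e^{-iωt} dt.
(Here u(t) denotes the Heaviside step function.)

F(ω) = \frac{364 \left(4 \omega^{2} + 233\right)}{16 \omega^{4} + 840 \omega^{2} + 54289}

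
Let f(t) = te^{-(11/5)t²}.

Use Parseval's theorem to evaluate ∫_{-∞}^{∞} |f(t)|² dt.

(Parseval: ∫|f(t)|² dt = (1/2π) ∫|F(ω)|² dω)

∫|f(t)|² dt = \frac{5 \sqrt{110} \sqrt{\pi}}{968}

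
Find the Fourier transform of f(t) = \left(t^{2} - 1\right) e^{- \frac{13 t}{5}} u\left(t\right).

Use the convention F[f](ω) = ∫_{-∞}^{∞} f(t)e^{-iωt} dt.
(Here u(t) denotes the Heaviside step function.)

F(ω) = \frac{5 \left(250 i \omega - \left(5 i \omega + 13\right)^{3} + 650\right)}{\left(5 i \omega + 13\right)^{4}}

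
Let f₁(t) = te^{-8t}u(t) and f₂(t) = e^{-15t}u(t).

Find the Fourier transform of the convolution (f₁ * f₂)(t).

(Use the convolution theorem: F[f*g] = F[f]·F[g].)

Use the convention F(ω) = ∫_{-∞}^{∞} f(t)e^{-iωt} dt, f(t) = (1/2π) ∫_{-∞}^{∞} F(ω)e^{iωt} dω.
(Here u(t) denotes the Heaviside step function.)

F[f₁*f₂](ω) = \frac{1}{\left(i \omega + 8\right)^{2} \left(i \omega + 15\right)}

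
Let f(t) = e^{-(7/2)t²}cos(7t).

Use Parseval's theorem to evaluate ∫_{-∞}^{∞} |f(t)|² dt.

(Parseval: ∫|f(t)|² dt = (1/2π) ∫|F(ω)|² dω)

∫|f(t)|² dt = \frac{\sqrt{7} \sqrt{\pi} \left(1 + e^{7}\right)}{14 e^{7}}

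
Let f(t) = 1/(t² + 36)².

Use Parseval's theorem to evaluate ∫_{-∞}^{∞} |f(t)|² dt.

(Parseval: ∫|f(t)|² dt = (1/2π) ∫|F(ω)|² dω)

∫|f(t)|² dt = \frac{5 \pi}{4478976}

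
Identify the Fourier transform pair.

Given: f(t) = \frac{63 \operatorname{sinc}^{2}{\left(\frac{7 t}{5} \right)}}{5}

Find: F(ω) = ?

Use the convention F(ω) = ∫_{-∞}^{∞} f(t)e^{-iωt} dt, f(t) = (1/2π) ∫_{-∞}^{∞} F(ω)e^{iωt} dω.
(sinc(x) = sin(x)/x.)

F(ω) = \begin{cases} \frac{9 \pi \left(14 - 5 \left|{\omega}\right|\right)}{14} & \text{for}\: \omega > - \frac{14}{5} \wedge \omega < \frac{14}{5} \\0 & \text{otherwise} \end{cases}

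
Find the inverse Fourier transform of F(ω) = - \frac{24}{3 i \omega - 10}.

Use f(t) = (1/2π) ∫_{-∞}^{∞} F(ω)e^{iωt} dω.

f(t) = 8 e^{\frac{10 t}{3}} u\left(- t\right)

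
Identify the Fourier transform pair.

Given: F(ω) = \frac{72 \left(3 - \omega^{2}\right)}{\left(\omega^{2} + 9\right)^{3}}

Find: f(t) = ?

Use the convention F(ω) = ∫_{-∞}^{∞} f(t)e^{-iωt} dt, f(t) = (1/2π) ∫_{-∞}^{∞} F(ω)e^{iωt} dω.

f(t) = 2 t^{2} e^{- 3 \left|{t}\right|}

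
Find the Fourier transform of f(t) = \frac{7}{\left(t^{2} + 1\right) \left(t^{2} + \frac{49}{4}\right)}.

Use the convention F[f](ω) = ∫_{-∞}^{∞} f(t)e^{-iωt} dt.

F(ω) = \frac{28 \pi e^{- \left|{\omega}\right|}}{45} - \frac{8 \pi e^{- \frac{7 \left|{\omega}\right|}{2}}}{45}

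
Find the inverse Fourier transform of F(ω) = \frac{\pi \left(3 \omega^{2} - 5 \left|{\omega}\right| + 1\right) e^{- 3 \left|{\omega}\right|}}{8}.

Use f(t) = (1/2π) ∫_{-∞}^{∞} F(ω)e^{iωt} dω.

f(t) = \frac{t^{4}}{\left(t^{2} + 9\right)^{3}}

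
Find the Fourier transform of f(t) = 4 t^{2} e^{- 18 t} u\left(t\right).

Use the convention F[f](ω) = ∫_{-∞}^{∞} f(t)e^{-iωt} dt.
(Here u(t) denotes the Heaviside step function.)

F(ω) = \frac{8}{\left(i \omega + 18\right)^{3}}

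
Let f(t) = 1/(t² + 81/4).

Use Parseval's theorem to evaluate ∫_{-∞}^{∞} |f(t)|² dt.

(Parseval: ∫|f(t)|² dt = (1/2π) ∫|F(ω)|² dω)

∫|f(t)|² dt = \frac{4 \pi}{729}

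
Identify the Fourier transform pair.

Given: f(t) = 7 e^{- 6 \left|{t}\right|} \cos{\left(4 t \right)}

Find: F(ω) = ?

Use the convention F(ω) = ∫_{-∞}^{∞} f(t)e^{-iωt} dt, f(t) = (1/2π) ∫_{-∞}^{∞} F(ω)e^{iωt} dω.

F(ω) = \frac{84 \left(\omega^{2} + 52\right)}{\omega^{4} + 40 \omega^{2} + 2704}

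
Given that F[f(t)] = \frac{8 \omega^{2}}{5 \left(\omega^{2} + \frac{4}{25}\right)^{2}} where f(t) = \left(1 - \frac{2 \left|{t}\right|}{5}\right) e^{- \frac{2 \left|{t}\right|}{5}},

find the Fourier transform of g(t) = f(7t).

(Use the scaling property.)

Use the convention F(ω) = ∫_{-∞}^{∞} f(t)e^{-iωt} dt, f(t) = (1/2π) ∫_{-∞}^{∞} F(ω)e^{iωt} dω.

F[g](ω) = \frac{7000 \omega^{2}}{\left(25 \omega^{2} + 196\right)^{2}}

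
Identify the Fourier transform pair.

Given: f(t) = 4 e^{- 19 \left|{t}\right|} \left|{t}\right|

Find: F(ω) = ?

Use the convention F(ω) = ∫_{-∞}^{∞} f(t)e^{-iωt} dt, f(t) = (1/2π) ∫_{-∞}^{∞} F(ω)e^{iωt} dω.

F(ω) = \frac{8 \left(361 - \omega^{2}\right)}{\left(\omega^{2} + 361\right)^{2}}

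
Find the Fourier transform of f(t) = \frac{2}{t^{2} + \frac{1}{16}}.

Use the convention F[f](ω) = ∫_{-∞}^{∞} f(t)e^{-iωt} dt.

F(ω) = 8 \pi e^{- \frac{\left|{\omega}\right|}{4}}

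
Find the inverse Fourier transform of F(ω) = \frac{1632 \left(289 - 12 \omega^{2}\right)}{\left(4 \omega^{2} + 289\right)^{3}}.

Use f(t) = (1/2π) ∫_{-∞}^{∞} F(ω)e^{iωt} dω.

f(t) = 3 t^{2} e^{- \frac{17 \left|{t}\right|}{2}}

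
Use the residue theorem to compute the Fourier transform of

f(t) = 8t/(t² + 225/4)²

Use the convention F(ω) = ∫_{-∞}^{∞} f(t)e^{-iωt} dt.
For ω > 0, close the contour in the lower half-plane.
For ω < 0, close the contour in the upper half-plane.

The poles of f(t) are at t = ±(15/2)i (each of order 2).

Let g(z) = f(z)e^{-iωz}; for large |z| the factor e^{-iωz} decays in the lower half-plane when ω > 0 and in the upper half-plane when ω < 0.

Case ω > 0 (lower half-plane, clockwise contour ⇒ F(ω) = -2πi·ΣRes):
  Res_{z = - \frac{15 i}{2}} g(z) = \frac{4 \omega e^{- \frac{15 \omega}{2}}}{15} (pole of order 2)
  F(ω) = -2πi·ΣRes = - \frac{8 i \pi \omega e^{- \frac{15 \omega}{2}}}{15}

Case ω < 0 (upper half-plane, counterclockwise contour ⇒ F(ω) = +2πi·ΣRes):
  Res_{z = \frac{15 i}{2}} g(z) = - \frac{4 \omega e^{\frac{15 \omega}{2}}}{15} (pole of order 2)
  F(ω) = 2πi·ΣRes = - \frac{8 i \pi \omega e^{\frac{15 \omega}{2}}}{15}

Both cases combine into a single formula in |ω|:

F(ω) = - \frac{8 i \pi \omega e^{- \frac{15 \left|{\omega}\right|}{2}}}{15}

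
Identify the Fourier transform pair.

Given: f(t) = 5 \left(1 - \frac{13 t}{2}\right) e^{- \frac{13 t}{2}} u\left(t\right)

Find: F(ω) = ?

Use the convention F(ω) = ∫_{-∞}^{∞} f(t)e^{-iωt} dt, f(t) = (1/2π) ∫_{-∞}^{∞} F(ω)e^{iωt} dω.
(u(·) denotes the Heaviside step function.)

F(ω) = \frac{20 i \omega}{- 4 \omega^{2} + 52 i \omega + 169}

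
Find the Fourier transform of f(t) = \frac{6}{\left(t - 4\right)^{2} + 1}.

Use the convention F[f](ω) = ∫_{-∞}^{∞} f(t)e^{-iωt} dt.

F(ω) = 6 \pi e^{- 4 i \omega - \left|{\omega}\right|}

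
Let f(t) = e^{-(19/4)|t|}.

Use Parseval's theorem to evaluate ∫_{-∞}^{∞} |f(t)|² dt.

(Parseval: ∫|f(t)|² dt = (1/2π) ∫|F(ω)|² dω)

∫|f(t)|² dt = \frac{4}{19}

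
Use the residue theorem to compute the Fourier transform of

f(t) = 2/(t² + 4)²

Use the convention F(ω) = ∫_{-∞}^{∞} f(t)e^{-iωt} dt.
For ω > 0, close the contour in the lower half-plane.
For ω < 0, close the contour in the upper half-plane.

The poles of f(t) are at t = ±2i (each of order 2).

Let g(z) = f(z)e^{-iωz}; for large |z| the factor e^{-iωz} decays in the lower half-plane when ω > 0 and in the upper half-plane when ω < 0.

Case ω > 0 (lower half-plane, clockwise contour ⇒ F(ω) = -2πi·ΣRes):
  Res_{z = - 2 i} g(z) = \frac{i \left(2 \omega + 1\right) e^{- 2 \omega}}{16} (pole of order 2)
  F(ω) = -2πi·ΣRes = \frac{\pi \left(2 \omega + 1\right) e^{- 2 \omega}}{8}

Case ω < 0 (upper half-plane, counterclockwise contour ⇒ F(ω) = +2πi·ΣRes):
  Res_{z = 2 i} g(z) = \frac{i \left(2 \omega - 1\right) e^{2 \omega}}{16} (pole of order 2)
  F(ω) = 2πi·ΣRes = \frac{\pi \left(1 - 2 \omega\right) e^{2 \omega}}{8}

Both cases combine into a single formula in |ω|:

F(ω) = \frac{\pi \left(2 \left|{\omega}\right| + 1\right) e^{- 2 \left|{\omega}\right|}}{8}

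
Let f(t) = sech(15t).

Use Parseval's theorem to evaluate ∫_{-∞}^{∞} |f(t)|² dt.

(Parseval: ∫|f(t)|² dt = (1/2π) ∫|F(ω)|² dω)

∫|f(t)|² dt = \frac{2}{15}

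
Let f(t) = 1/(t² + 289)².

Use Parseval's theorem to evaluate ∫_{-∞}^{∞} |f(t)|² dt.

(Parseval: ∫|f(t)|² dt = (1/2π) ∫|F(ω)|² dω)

∫|f(t)|² dt = \frac{5 \pi}{6565418768}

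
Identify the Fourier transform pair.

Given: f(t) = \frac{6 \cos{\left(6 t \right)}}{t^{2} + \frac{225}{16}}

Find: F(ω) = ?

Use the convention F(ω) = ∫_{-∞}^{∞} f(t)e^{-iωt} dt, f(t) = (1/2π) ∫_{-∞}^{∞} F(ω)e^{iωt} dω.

F(ω) = \frac{4 \pi e^{- \frac{15 \left|{\omega + 6}\right|}{4}}}{5} + \frac{4 \pi e^{- \frac{15 \left|{\omega - 6}\right|}{4}}}{5}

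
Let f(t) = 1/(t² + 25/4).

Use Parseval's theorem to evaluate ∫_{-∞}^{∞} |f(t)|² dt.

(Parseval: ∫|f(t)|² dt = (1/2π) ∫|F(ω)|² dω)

∫|f(t)|² dt = \frac{4 \pi}{125}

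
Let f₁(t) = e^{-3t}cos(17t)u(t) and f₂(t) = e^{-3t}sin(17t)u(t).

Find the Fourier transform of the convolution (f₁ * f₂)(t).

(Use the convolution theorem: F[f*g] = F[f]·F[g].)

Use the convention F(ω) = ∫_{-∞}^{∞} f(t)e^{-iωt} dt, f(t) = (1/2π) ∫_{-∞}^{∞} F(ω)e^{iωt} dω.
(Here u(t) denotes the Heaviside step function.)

F[f₁*f₂](ω) = \frac{17 \left(i \omega + 3\right)}{\left(\left(i \omega + 3\right)^{2} + 289\right)^{2}}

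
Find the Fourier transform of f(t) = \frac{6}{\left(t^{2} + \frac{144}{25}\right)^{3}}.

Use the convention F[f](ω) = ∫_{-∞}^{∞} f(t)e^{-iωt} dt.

F(ω) = \frac{125 \pi \left(48 \omega^{2} + 60 \left|{\omega}\right| + 25\right) e^{- \frac{12 \left|{\omega}\right|}{5}}}{110592}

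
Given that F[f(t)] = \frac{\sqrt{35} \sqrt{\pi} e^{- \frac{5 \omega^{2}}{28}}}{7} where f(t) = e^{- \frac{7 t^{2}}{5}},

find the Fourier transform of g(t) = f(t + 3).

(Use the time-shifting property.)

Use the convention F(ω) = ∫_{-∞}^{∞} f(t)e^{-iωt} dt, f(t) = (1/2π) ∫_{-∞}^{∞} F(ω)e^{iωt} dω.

F[g](ω) = \frac{\sqrt{35} \sqrt{\pi} e^{\frac{\omega \left(- 5 \omega + 84 i\right)}{28}}}{7}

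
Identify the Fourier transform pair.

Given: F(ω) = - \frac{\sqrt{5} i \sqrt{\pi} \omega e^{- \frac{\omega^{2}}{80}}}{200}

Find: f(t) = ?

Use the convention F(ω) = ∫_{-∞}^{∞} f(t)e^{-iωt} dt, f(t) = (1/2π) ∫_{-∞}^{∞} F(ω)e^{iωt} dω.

f(t) = 2 t e^{- 20 t^{2}}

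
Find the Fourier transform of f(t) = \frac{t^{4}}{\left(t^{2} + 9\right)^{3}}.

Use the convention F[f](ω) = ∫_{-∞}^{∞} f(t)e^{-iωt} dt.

F(ω) = \frac{\pi \left(3 \omega^{2} - 5 \left|{\omega}\right| + 1\right) e^{- 3 \left|{\omega}\right|}}{8}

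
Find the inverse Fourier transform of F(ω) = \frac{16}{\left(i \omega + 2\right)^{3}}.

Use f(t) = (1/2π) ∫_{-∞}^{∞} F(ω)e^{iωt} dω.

f(t) = 8 t^{2} e^{- 2 t} u\left(t\right)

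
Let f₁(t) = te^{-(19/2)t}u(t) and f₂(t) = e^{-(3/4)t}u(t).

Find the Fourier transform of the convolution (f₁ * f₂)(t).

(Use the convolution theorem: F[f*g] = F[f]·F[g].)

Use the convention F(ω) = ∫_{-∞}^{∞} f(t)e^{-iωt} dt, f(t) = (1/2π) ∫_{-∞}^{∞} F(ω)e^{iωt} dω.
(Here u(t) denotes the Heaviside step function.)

F[f₁*f₂](ω) = \frac{16}{\left(2 i \omega + 19\right)^{2} \left(4 i \omega + 3\right)}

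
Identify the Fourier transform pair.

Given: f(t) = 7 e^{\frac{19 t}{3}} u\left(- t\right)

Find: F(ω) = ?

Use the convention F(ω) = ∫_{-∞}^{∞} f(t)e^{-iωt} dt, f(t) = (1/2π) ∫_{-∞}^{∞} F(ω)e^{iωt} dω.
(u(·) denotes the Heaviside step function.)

F(ω) = - \frac{21}{3 i \omega - 19}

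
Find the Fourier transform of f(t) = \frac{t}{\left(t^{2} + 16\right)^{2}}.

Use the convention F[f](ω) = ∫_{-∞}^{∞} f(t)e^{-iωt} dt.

F(ω) = - \frac{i \pi \omega e^{- 4 \left|{\omega}\right|}}{8}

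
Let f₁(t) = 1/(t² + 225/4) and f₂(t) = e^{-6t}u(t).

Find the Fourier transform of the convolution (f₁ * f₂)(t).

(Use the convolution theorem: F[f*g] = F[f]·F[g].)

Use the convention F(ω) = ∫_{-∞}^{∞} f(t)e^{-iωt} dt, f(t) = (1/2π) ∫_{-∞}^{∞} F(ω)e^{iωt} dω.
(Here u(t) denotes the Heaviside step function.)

F[f₁*f₂](ω) = \frac{2 \pi e^{- \frac{15 \left|{\omega}\right|}{2}}}{15 \left(i \omega + 6\right)}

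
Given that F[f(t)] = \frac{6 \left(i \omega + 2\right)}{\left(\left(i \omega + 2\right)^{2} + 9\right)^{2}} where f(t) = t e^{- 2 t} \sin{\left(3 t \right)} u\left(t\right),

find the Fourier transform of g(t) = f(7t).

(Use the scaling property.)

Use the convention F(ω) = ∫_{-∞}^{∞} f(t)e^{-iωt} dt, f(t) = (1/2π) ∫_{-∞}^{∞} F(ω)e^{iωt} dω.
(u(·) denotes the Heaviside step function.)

F[g](ω) = \frac{294 \left(i \omega + 14\right)}{\left(\left(i \omega + 14\right)^{2} + 441\right)^{2}}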